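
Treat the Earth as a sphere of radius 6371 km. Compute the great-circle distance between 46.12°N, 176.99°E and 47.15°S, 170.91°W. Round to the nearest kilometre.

Δλ = -170.91 − 176.99 = -347.90°; wrapped into (−180°, 180°]: 12.10°.
Δφ = -47.15 − 46.12 = -93.27°.
a = sin²(Δφ/2) + cos φ₁ · cos φ₂ · sin²(Δλ/2) = 0.533757.
c = 2·atan2(√a, √(1−a)) = 1.63836 rad → d = 6371·c ≈ 10438.00 km.

10438 km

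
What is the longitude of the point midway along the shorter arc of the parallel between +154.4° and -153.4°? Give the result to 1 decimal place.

Signed shortest Δλ from +154.4° to -153.4° is +52.2°.
Midpoint longitude = +154.4° + (+52.2°)/2 = +154.4° + 26.1° = +180.5°.
Normalise into (−180°, 180°]: -179.5°.
(The naïve average (+154.4 + -153.4)/2 = 0.5° is on the wrong side of the globe.)

-179.5°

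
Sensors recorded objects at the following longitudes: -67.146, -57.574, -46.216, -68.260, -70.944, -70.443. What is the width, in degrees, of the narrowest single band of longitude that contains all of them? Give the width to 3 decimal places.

24.728°

Sort the longitudes: -70.944°, -70.443°, -68.260°, -67.146°, -57.574°, -46.216°.
Eastward gaps between consecutive values (wrapping around): 0.501°, 2.183°, 1.114°, 9.572°, 11.358°, 335.272°.
Largest gap = 335.272° ⇒ minimal covering band is its complement: 360° − 335.272° = 24.728°.
Band runs from -70.944° eastward to -46.216°.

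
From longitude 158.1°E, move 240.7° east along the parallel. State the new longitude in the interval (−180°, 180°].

Start at +158.1°; shift +240.7° → +398.8°.
+398.8° lies outside (−180°, 180°]; subtract 360° → +38.8°.

38.8°E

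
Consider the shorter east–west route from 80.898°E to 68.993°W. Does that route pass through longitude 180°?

Signed shortest Δλ = ((-68.993 − 80.898 + 180) mod 360) − 180 = -149.891°.
Going west by 149.891° from +80.898° reaches -68.993° without touching 180°.

No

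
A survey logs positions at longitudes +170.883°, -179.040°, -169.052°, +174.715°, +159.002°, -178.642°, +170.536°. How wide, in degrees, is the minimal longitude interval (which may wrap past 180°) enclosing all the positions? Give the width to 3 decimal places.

31.946°

Sort the longitudes: -179.040°, -178.642°, -169.052°, +159.002°, +170.536°, +170.883°, +174.715°.
Eastward gaps between consecutive values (wrapping around): 0.398°, 9.590°, 328.054°, 11.534°, 0.347°, 3.832°, 6.245°.
Largest gap = 328.054° ⇒ minimal covering band is its complement: 360° − 328.054° = 31.946°.
Band runs from +159.002° eastward to -169.052°, crossing the antimeridian.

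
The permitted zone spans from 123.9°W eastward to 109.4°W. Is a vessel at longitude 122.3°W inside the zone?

Band width going east from -123.9° to -109.4°: ((-109.4 − -123.9) mod 360) = 14.5°.
Offset of -122.3° east of the west edge: ((-122.3 − -123.9) mod 360) = 1.6°.
1.6° ≤ 14.5° ⇒ inside.

Yes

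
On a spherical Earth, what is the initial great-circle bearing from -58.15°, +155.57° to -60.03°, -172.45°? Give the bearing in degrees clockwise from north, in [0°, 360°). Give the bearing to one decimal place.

Δλ = -172.45 − 155.57 = -328.02°; wrapped into (−180°, 180°]: 31.98°.
θ = atan2( sin Δλ · cos φ₂ , cos φ₁ · sin φ₂ − sin φ₁ · cos φ₂ · cos Δλ )
  = atan2(0.26457, -0.09721) = 110.174° → normalised to [0°, 360°): 110.174°.

110.2°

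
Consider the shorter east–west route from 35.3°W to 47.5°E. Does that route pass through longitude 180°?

Signed shortest Δλ = ((47.5 − -35.3 + 180) mod 360) − 180 = 82.8°.
Going east by 82.8° from -35.3° reaches +47.5° without touching 180°.

No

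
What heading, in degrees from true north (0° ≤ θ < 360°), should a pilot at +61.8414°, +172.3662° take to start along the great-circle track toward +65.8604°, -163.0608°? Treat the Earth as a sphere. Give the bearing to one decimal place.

58.9°

Δλ = -163.0608 − 172.3662 = -335.4270°; wrapped into (−180°, 180°]: 24.5730°.
θ = atan2( sin Δλ · cos φ₂ , cos φ₁ · sin φ₂ − sin φ₁ · cos φ₂ · cos Δλ )
  = atan2(0.17007, 0.10274) = 58.863° → normalised to [0°, 360°): 58.863°.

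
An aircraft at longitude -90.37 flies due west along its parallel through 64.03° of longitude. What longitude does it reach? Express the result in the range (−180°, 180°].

Start at -90.37°; shift −64.03° → -154.40°.
-154.40° already lies in (−180°, 180°].

-154.40°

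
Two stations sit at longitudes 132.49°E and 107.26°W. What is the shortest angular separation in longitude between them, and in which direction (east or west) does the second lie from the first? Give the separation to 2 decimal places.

120.25° east

Raw difference: -107.26 − 132.49 = -239.75°.
Normalise into (−180°, 180°]: -239.75° + 360° = 120.25°.
Positive ⇒ the second point lies to the east; separation 120.25°.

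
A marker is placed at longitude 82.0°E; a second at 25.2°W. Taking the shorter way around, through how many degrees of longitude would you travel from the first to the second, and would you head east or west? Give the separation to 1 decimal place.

107.2° west

Raw difference: -25.2 − 82.0 = -107.2°.
Normalise into (−180°, 180°]: -107.2° stays -107.2°.
Negative ⇒ the second point lies to the west; separation 107.2°.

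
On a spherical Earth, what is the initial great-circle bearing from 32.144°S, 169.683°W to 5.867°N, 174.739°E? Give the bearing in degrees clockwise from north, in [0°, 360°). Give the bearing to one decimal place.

335.9°

Δλ = 174.739 − -169.683 = 344.422°; wrapped into (−180°, 180°]: -15.578°.
θ = atan2( sin Δλ · cos φ₂ , cos φ₁ · sin φ₂ − sin φ₁ · cos φ₂ · cos Δλ )
  = atan2(-0.26714, 0.59637) = -24.130° → normalised to [0°, 360°): 335.870°.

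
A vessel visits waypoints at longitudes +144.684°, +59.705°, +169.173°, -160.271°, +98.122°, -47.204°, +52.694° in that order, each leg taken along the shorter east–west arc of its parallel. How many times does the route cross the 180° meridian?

Leg 1: +144.684° → +59.705°, shortest Δλ = -84.979° (west) — does not cross 180°.
Leg 2: +59.705° → +169.173°, shortest Δλ = 109.468° (east) — does not cross 180°.
Leg 3: +169.173° → -160.271°, shortest Δλ = 30.556° (east) — crosses 180°.
Leg 4: -160.271° → +98.122°, shortest Δλ = -101.607° (west) — crosses 180°.
Leg 5: +98.122° → -47.204°, shortest Δλ = -145.326° (west) — does not cross 180°.
Leg 6: -47.204° → +52.694°, shortest Δλ = 99.898° (east) — does not cross 180°.
Total crossings: 2.

2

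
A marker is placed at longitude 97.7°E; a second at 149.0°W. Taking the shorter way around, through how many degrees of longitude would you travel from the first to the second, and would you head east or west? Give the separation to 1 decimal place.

113.3° east

Raw difference: -149.0 − 97.7 = -246.7°.
Normalise into (−180°, 180°]: -246.7° + 360° = 113.3°.
Positive ⇒ the second point lies to the east; separation 113.3°.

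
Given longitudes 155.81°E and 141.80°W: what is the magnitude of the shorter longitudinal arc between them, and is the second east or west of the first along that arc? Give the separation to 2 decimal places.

Raw difference: -141.80 − 155.81 = -297.61°.
Normalise into (−180°, 180°]: -297.61° + 360° = 62.39°.
Positive ⇒ the second point lies to the east; separation 62.39°.

62.39° east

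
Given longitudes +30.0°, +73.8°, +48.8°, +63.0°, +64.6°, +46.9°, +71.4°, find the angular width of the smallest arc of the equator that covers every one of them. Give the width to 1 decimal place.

Sort the longitudes: +30.0°, +46.9°, +48.8°, +63.0°, +64.6°, +71.4°, +73.8°.
Eastward gaps between consecutive values (wrapping around): 16.9°, 1.9°, 14.2°, 1.6°, 6.8°, 2.4°, 316.2°.
Largest gap = 316.2° ⇒ minimal covering band is its complement: 360° − 316.2° = 43.8°.
Band runs from +30.0° eastward to +73.8°.

43.8°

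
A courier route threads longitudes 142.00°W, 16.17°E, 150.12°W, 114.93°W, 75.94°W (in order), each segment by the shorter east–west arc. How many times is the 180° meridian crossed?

0

Leg 1: -142.00° → +16.17°, shortest Δλ = 158.17° (east) — does not cross 180°.
Leg 2: +16.17° → -150.12°, shortest Δλ = -166.29° (west) — does not cross 180°.
Leg 3: -150.12° → -114.93°, shortest Δλ = 35.19° (east) — does not cross 180°.
Leg 4: -114.93° → -75.94°, shortest Δλ = 38.99° (east) — does not cross 180°.
Total crossings: 0.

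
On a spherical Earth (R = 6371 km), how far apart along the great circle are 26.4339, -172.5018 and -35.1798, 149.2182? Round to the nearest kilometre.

7945 km

Δλ = 149.2182 − -172.5018 = 321.7200°; wrapped into (−180°, 180°]: -38.2800°.
Δφ = -35.1798 − 26.4339 = -61.6137°.
a = sin²(Δφ/2) + cos φ₁ · cos φ₂ · sin²(Δλ/2) = 0.340974.
c = 2·atan2(√a, √(1−a)) = 1.24712 rad → d = 6371·c ≈ 7945.42 km.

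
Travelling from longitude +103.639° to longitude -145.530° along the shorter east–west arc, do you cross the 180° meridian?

Naïve |-145.530 − 103.639| = 249.169° > 180°, so the shorter arc goes the other way round — across 180°.
Signed shortest Δλ = ((-145.530 − 103.639 + 180) mod 360) − 180 = 110.831°.
Going east by 110.831° from +103.639° passes through 180° before reaching -145.530°.

Yes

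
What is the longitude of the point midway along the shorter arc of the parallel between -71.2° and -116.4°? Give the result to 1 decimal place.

Signed shortest Δλ from -71.2° to -116.4° is -45.2°.
Midpoint longitude = -71.2° + (-45.2°)/2 = -71.2° − 22.6° = -93.8°.

-93.8°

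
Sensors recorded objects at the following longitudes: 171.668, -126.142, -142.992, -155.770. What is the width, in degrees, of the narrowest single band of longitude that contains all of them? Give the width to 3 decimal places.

Sort the longitudes: -155.770°, -142.992°, -126.142°, +171.668°.
Eastward gaps between consecutive values (wrapping around): 12.778°, 16.850°, 297.810°, 32.562°.
Largest gap = 297.810° ⇒ minimal covering band is its complement: 360° − 297.810° = 62.190°.
Band runs from +171.668° eastward to -126.142°, crossing the antimeridian.

62.190°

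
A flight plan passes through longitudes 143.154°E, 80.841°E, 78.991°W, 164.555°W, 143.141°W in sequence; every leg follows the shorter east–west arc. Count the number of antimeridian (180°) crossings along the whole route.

Leg 1: +143.154° → +80.841°, shortest Δλ = -62.313° (west) — does not cross 180°.
Leg 2: +80.841° → -78.991°, shortest Δλ = -159.832° (west) — does not cross 180°.
Leg 3: -78.991° → -164.555°, shortest Δλ = -85.564° (west) — does not cross 180°.
Leg 4: -164.555° → -143.141°, shortest Δλ = 21.414° (east) — does not cross 180°.
Total crossings: 0.

0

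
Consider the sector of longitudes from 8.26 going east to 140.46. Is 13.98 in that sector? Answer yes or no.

Yes

Band width going east from +8.26° to +140.46°: ((140.46 − 8.26) mod 360) = 132.20°.
Offset of +13.98° east of the west edge: ((13.98 − 8.26) mod 360) = 5.72°.
5.72° ≤ 132.20° ⇒ inside.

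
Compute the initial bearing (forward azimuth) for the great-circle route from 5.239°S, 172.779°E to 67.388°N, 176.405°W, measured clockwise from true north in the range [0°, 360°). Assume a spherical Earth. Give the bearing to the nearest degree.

4°

Δλ = -176.405 − 172.779 = -349.184°; wrapped into (−180°, 180°]: 10.816°.
θ = atan2( sin Δλ · cos φ₂ , cos φ₁ · sin φ₂ − sin φ₁ · cos φ₂ · cos Δλ )
  = atan2(0.07215, 0.95376) = 4.326° → normalised to [0°, 360°): 4.326°.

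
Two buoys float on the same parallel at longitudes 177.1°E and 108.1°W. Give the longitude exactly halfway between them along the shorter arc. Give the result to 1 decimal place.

145.5°W

Signed shortest Δλ from +177.1° to -108.1° is +74.8°.
Midpoint longitude = +177.1° + (+74.8°)/2 = +177.1° + 37.4° = +214.5°.
Normalise into (−180°, 180°]: -145.5°.
(The naïve average (+177.1 + -108.1)/2 = 34.5° is on the wrong side of the globe.)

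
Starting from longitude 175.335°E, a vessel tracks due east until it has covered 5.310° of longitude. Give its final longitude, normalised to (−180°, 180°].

179.355°W

Start at +175.335°; shift +5.310° → +180.645°.
+180.645° lies outside (−180°, 180°]; subtract 360° → -179.355°.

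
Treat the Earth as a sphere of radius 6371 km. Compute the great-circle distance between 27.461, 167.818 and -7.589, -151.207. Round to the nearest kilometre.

5883 km

Δλ = -151.207 − 167.818 = -319.025°; wrapped into (−180°, 180°]: 40.975°.
Δφ = -7.589 − 27.461 = -35.050°.
a = sin²(Δφ/2) + cos φ₁ · cos φ₂ · sin²(Δλ/2) = 0.198421.
c = 2·atan2(√a, √(1−a)) = 0.92334 rad → d = 6371·c ≈ 5882.62 km.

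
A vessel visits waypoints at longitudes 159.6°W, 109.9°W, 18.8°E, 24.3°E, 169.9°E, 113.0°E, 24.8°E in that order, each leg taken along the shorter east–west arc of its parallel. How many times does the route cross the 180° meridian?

0

Leg 1: -159.6° → -109.9°, shortest Δλ = 49.7° (east) — does not cross 180°.
Leg 2: -109.9° → +18.8°, shortest Δλ = 128.7° (east) — does not cross 180°.
Leg 3: +18.8° → +24.3°, shortest Δλ = 5.5° (east) — does not cross 180°.
Leg 4: +24.3° → +169.9°, shortest Δλ = 145.6° (east) — does not cross 180°.
Leg 5: +169.9° → +113.0°, shortest Δλ = -56.9° (west) — does not cross 180°.
Leg 6: +113.0° → +24.8°, shortest Δλ = -88.2° (west) — does not cross 180°.
Total crossings: 0.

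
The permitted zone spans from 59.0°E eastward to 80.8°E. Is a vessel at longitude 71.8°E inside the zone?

Band width going east from +59.0° to +80.8°: ((80.8 − 59.0) mod 360) = 21.8°.
Offset of +71.8° east of the west edge: ((71.8 − 59.0) mod 360) = 12.8°.
12.8° ≤ 21.8° ⇒ inside.

Yes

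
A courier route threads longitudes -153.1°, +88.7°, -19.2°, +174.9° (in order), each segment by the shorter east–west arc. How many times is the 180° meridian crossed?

Leg 1: -153.1° → +88.7°, shortest Δλ = -118.2° (west) — crosses 180°.
Leg 2: +88.7° → -19.2°, shortest Δλ = -107.9° (west) — does not cross 180°.
Leg 3: -19.2° → +174.9°, shortest Δλ = -165.9° (west) — crosses 180°.
Total crossings: 2.

2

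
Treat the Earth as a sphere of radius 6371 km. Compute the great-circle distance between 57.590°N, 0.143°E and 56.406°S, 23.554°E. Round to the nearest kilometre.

Δλ = 23.554 − 0.143 = 23.411°.
Δφ = -56.406 − 57.590 = -113.996°.
a = sin²(Δφ/2) + cos φ₁ · cos φ₂ · sin²(Δλ/2) = 0.715543.
c = 2·atan2(√a, √(1−a)) = 2.01649 rad → d = 6371·c ≈ 12847.07 km.

12847 km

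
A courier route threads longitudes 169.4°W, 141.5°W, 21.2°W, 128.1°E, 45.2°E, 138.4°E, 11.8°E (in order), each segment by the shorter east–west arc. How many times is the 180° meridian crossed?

Leg 1: -169.4° → -141.5°, shortest Δλ = 27.9° (east) — does not cross 180°.
Leg 2: -141.5° → -21.2°, shortest Δλ = 120.3° (east) — does not cross 180°.
Leg 3: -21.2° → +128.1°, shortest Δλ = 149.3° (east) — does not cross 180°.
Leg 4: +128.1° → +45.2°, shortest Δλ = -82.9° (west) — does not cross 180°.
Leg 5: +45.2° → +138.4°, shortest Δλ = 93.2° (east) — does not cross 180°.
Leg 6: +138.4° → +11.8°, shortest Δλ = -126.6° (west) — does not cross 180°.
Total crossings: 0.

0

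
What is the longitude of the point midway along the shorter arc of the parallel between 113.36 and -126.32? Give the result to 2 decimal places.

+173.52°

Signed shortest Δλ from +113.36° to -126.32° is +120.32°.
Midpoint longitude = +113.36° + (+120.32°)/2 = +113.36° + 60.16° = +173.52°.
(The naïve average (+113.36 + -126.32)/2 = -6.48° is on the wrong side of the globe.)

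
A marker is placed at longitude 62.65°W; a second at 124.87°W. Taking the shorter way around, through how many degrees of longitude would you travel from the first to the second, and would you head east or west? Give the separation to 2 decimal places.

Raw difference: -124.87 − -62.65 = -62.22°.
Normalise into (−180°, 180°]: -62.22° stays -62.22°.
Negative ⇒ the second point lies to the west; separation 62.22°.

62.22° west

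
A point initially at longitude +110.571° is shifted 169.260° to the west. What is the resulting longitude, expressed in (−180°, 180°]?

Start at +110.571°; shift −169.260° → -58.689°.
-58.689° already lies in (−180°, 180°].

-58.689°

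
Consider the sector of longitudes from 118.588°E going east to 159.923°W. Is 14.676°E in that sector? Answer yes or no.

Band width going east from +118.588° to -159.923°: ((-159.923 − 118.588) mod 360) = 81.489°.
Offset of +14.676° east of the west edge: ((14.676 − 118.588) mod 360) = 256.088°.
256.088° > 81.489° ⇒ outside.

No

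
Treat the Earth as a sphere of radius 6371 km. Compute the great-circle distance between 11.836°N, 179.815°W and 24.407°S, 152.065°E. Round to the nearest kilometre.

Δλ = 152.065 − -179.815 = 331.880°; wrapped into (−180°, 180°]: -28.120°.
Δφ = -24.407 − 11.836 = -36.243°.
a = sin²(Δφ/2) + cos φ₁ · cos φ₂ · sin²(Δλ/2) = 0.149343.
c = 2·atan2(√a, √(1−a)) = 0.79356 rad → d = 6371·c ≈ 5055.76 km.

5056 km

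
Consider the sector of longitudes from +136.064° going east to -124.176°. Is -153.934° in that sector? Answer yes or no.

Yes

Band width going east from +136.064° to -124.176°: ((-124.176 − 136.064) mod 360) = 99.760°.
Offset of -153.934° east of the west edge: ((-153.934 − 136.064) mod 360) = 70.002°.
70.002° ≤ 99.760° ⇒ inside.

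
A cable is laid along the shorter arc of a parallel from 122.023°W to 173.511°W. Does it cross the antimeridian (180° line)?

No

Signed shortest Δλ = ((-173.511 − -122.023 + 180) mod 360) − 180 = -51.488°.
Going west by 51.488° from -122.023° reaches -173.511° without touching 180°.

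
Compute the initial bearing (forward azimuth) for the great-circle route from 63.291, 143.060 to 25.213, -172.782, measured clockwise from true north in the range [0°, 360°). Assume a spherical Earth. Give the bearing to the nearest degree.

Δλ = -172.782 − 143.060 = -315.842°; wrapped into (−180°, 180°]: 44.158°.
θ = atan2( sin Δλ · cos φ₂ , cos φ₁ · sin φ₂ − sin φ₁ · cos φ₂ · cos Δλ )
  = atan2(0.63027, -0.38835) = 121.640° → normalised to [0°, 360°): 121.640°.

122°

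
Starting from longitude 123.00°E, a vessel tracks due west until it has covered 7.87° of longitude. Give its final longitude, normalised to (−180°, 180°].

115.13°E

Start at +123.00°; shift −7.87° → +115.13°.
+115.13° already lies in (−180°, 180°].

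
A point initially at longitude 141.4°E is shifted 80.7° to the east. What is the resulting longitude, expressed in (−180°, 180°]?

Start at +141.4°; shift +80.7° → +222.1°.
+222.1° lies outside (−180°, 180°]; subtract 360° → -137.9°.

137.9°W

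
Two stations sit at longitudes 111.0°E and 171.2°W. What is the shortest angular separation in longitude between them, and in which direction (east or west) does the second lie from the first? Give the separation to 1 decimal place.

Raw difference: -171.2 − 111.0 = -282.2°.
Normalise into (−180°, 180°]: -282.2° + 360° = 77.8°.
Positive ⇒ the second point lies to the east; separation 77.8°.

77.8° east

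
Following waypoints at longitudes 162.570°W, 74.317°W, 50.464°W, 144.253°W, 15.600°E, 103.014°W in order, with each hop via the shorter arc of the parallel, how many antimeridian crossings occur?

0

Leg 1: -162.570° → -74.317°, shortest Δλ = 88.253° (east) — does not cross 180°.
Leg 2: -74.317° → -50.464°, shortest Δλ = 23.853° (east) — does not cross 180°.
Leg 3: -50.464° → -144.253°, shortest Δλ = -93.789° (west) — does not cross 180°.
Leg 4: -144.253° → +15.600°, shortest Δλ = 159.853° (east) — does not cross 180°.
Leg 5: +15.600° → -103.014°, shortest Δλ = -118.614° (west) — does not cross 180°.
Total crossings: 0.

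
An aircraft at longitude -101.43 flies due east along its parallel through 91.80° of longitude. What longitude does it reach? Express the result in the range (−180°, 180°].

-9.63°

Start at -101.43°; shift +91.80° → -9.63°.
-9.63° already lies in (−180°, 180°].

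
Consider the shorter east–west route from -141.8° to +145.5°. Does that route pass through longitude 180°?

Naïve |145.5 − -141.8| = 287.3° > 180°, so the shorter arc goes the other way round — across 180°.
Signed shortest Δλ = ((145.5 − -141.8 + 180) mod 360) − 180 = -72.7°.
Going west by 72.7° from -141.8° passes through 180° before reaching +145.5°.

Yes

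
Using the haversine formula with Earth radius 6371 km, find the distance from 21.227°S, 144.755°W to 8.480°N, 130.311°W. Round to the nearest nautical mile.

Δλ = -130.311 − -144.755 = 14.444°.
Δφ = 8.480 − -21.227 = 29.707°.
a = sin²(Δφ/2) + cos φ₁ · cos φ₂ · sin²(Δλ/2) = 0.080285.
c = 2·atan2(√a, √(1−a)) = 0.57456 rad → d = 6371·c ≈ 3660.55 km ≈ 1976.54 nmi.

1977 nmi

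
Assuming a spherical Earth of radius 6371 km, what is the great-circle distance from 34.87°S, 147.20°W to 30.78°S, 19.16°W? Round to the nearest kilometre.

10914 km

Δλ = -19.16 − -147.20 = 128.04°.
Δφ = -30.78 − -34.87 = 4.09°.
a = sin²(Δφ/2) + cos φ₁ · cos φ₂ · sin²(Δλ/2) = 0.570892.
c = 2·atan2(√a, √(1−a)) = 1.71306 rad → d = 6371·c ≈ 10913.90 km.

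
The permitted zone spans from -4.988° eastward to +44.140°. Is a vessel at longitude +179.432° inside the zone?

Band width going east from -4.988° to +44.140°: ((44.140 − -4.988) mod 360) = 49.128°.
Offset of +179.432° east of the west edge: ((179.432 − -4.988) mod 360) = 184.420°.
184.420° > 49.128° ⇒ outside.

No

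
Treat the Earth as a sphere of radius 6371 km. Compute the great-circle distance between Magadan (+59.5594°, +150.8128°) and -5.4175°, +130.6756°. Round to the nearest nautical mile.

4017 nmi

Δλ = 130.6756 − 150.8128 = -20.1372°.
Δφ = -5.4175 − 59.5594 = -64.9769°.
a = sin²(Δφ/2) + cos φ₁ · cos φ₂ · sin²(Δλ/2) = 0.303924.
c = 2·atan2(√a, √(1−a)) = 1.16783 rad → d = 6371·c ≈ 7440.23 km ≈ 4017.40 nmi.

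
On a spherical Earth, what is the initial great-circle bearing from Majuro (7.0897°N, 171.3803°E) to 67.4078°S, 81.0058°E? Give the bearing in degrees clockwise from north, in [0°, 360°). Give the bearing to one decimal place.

Δλ = 81.0058 − 171.3803 = -90.3745°.
θ = atan2( sin Δλ · cos φ₂ , cos φ₁ · sin φ₂ − sin φ₁ · cos φ₂ · cos Δλ )
  = atan2(-0.38416, -0.91589) = -157.245° → normalised to [0°, 360°): 202.755°.

202.8°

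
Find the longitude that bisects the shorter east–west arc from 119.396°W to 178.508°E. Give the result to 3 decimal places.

Signed shortest Δλ from -119.396° to +178.508° is -62.096°.
Midpoint longitude = -119.396° + (-62.096°)/2 = -119.396° − 31.048° = -150.444°.
(The naïve average (-119.396 + +178.508)/2 = 29.556° is on the wrong side of the globe.)

150.444°W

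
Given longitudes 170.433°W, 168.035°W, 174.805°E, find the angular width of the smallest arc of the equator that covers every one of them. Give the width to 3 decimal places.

Sort the longitudes: -170.433°, -168.035°, +174.805°.
Eastward gaps between consecutive values (wrapping around): 2.398°, 342.840°, 14.762°.
Largest gap = 342.840° ⇒ minimal covering band is its complement: 360° − 342.840° = 17.160°.
Band runs from +174.805° eastward to -168.035°, crossing the antimeridian.

17.160°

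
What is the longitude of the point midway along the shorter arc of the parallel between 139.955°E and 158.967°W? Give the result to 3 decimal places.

170.494°E

Signed shortest Δλ from +139.955° to -158.967° is +61.078°.
Midpoint longitude = +139.955° + (+61.078°)/2 = +139.955° + 30.539° = +170.494°.
(The naïve average (+139.955 + -158.967)/2 = -9.506° is on the wrong side of the globe.)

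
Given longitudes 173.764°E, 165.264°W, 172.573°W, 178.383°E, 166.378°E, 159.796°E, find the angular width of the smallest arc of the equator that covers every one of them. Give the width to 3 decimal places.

34.940°

Sort the longitudes: -172.573°, -165.264°, +159.796°, +166.378°, +173.764°, +178.383°.
Eastward gaps between consecutive values (wrapping around): 7.309°, 325.060°, 6.582°, 7.386°, 4.619°, 9.044°.
Largest gap = 325.060° ⇒ minimal covering band is its complement: 360° − 325.060° = 34.940°.
Band runs from +159.796° eastward to -165.264°, crossing the antimeridian.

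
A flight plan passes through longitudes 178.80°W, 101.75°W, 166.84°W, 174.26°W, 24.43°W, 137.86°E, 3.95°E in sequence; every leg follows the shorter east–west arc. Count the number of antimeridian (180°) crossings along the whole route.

0

Leg 1: -178.80° → -101.75°, shortest Δλ = 77.05° (east) — does not cross 180°.
Leg 2: -101.75° → -166.84°, shortest Δλ = -65.09° (west) — does not cross 180°.
Leg 3: -166.84° → -174.26°, shortest Δλ = -7.42° (west) — does not cross 180°.
Leg 4: -174.26° → -24.43°, shortest Δλ = 149.83° (east) — does not cross 180°.
Leg 5: -24.43° → +137.86°, shortest Δλ = 162.29° (east) — does not cross 180°.
Leg 6: +137.86° → +3.95°, shortest Δλ = -133.91° (west) — does not cross 180°.
Total crossings: 0.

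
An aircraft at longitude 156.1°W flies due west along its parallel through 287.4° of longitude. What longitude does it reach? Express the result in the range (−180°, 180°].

83.5°W

Start at -156.1°; shift −287.4° → -443.5°.
-443.5° lies outside (−180°, 180°]; add 360° → -83.5°.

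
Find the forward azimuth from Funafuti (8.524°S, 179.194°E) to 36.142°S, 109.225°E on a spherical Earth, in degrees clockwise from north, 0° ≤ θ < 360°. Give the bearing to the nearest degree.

Δλ = 109.225 − 179.194 = -69.969°.
θ = atan2( sin Δλ · cos φ₂ , cos φ₁ · sin φ₂ − sin φ₁ · cos φ₂ · cos Δλ )
  = atan2(-0.75871, -0.54227) = -125.555° → normalised to [0°, 360°): 234.445°.

234°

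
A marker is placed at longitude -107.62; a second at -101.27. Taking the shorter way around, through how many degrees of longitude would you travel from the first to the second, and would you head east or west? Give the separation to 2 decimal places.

6.35° east

Raw difference: -101.27 − -107.62 = 6.35°.
Normalise into (−180°, 180°]: 6.35° stays 6.35°.
Positive ⇒ the second point lies to the east; separation 6.35°.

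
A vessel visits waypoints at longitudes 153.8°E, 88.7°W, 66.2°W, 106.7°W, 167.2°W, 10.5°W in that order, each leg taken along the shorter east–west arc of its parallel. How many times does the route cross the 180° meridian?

1

Leg 1: +153.8° → -88.7°, shortest Δλ = 117.5° (east) — crosses 180°.
Leg 2: -88.7° → -66.2°, shortest Δλ = 22.5° (east) — does not cross 180°.
Leg 3: -66.2° → -106.7°, shortest Δλ = -40.5° (west) — does not cross 180°.
Leg 4: -106.7° → -167.2°, shortest Δλ = -60.5° (west) — does not cross 180°.
Leg 5: -167.2° → -10.5°, shortest Δλ = 156.7° (east) — does not cross 180°.
Total crossings: 1.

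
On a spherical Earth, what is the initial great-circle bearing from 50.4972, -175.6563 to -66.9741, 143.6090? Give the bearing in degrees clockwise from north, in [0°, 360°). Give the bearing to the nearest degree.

Δλ = 143.6090 − -175.6563 = 319.2653°; wrapped into (−180°, 180°]: -40.7347°.
θ = atan2( sin Δλ · cos φ₂ , cos φ₁ · sin φ₂ − sin φ₁ · cos φ₂ · cos Δλ )
  = atan2(-0.25525, -0.81413) = -162.593° → normalised to [0°, 360°): 197.407°.

197°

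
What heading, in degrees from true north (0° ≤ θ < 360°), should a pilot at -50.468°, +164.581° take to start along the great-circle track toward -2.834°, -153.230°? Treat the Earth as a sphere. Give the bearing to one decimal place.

51.2°

Δλ = -153.230 − 164.581 = -317.811°; wrapped into (−180°, 180°]: 42.189°.
θ = atan2( sin Δλ · cos φ₂ , cos φ₁ · sin φ₂ − sin φ₁ · cos φ₂ · cos Δλ )
  = atan2(0.67076, 0.53929) = 51.201° → normalised to [0°, 360°): 51.201°.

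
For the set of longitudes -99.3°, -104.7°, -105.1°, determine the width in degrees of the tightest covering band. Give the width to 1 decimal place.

Sort the longitudes: -105.1°, -104.7°, -99.3°.
Eastward gaps between consecutive values (wrapping around): 0.4°, 5.4°, 354.2°.
Largest gap = 354.2° ⇒ minimal covering band is its complement: 360° − 354.2° = 5.8°.
Band runs from -105.1° eastward to -99.3°.

5.8°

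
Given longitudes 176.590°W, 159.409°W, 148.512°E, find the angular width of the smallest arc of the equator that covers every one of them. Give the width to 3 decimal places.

Sort the longitudes: -176.590°, -159.409°, +148.512°.
Eastward gaps between consecutive values (wrapping around): 17.181°, 307.921°, 34.898°.
Largest gap = 307.921° ⇒ minimal covering band is its complement: 360° − 307.921° = 52.079°.
Band runs from +148.512° eastward to -159.409°, crossing the antimeridian.

52.079°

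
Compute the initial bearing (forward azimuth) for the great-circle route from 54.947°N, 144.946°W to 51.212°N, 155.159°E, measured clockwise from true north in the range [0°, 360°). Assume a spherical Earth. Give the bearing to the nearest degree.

289°

Δλ = 155.159 − -144.946 = 300.105°; wrapped into (−180°, 180°]: -59.895°.
θ = atan2( sin Δλ · cos φ₂ , cos φ₁ · sin φ₂ − sin φ₁ · cos φ₂ · cos Δλ )
  = atan2(-0.54194, 0.19045) = -70.637° → normalised to [0°, 360°): 289.363°.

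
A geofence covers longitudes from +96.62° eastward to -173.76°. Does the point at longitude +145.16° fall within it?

Band width going east from +96.62° to -173.76°: ((-173.76 − 96.62) mod 360) = 89.62°.
Offset of +145.16° east of the west edge: ((145.16 − 96.62) mod 360) = 48.54°.
48.54° ≤ 89.62° ⇒ inside.

Yes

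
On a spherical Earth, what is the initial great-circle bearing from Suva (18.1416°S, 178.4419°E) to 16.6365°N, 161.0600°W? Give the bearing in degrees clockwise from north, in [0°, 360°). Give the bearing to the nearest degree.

Δλ = -161.0600 − 178.4419 = -339.5019°; wrapped into (−180°, 180°]: 20.4981°.
θ = atan2( sin Δλ · cos φ₂ , cos φ₁ · sin φ₂ − sin φ₁ · cos φ₂ · cos Δλ )
  = atan2(0.33552, 0.55151) = 31.315° → normalised to [0°, 360°): 31.315°.

31°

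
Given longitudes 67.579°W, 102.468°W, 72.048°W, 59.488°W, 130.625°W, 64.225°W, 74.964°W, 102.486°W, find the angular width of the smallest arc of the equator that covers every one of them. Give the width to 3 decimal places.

71.137°

Sort the longitudes: -130.625°, -102.486°, -102.468°, -74.964°, -72.048°, -67.579°, -64.225°, -59.488°.
Eastward gaps between consecutive values (wrapping around): 28.139°, 0.018°, 27.504°, 2.916°, 4.469°, 3.354°, 4.737°, 288.863°.
Largest gap = 288.863° ⇒ minimal covering band is its complement: 360° − 288.863° = 71.137°.
Band runs from -130.625° eastward to -59.488°.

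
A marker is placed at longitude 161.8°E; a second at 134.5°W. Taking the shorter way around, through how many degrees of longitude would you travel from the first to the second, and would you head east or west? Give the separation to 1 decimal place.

Raw difference: -134.5 − 161.8 = -296.3°.
Normalise into (−180°, 180°]: -296.3° + 360° = 63.7°.
Positive ⇒ the second point lies to the east; separation 63.7°.

63.7° east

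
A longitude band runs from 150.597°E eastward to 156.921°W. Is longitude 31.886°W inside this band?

No

Band width going east from +150.597° to -156.921°: ((-156.921 − 150.597) mod 360) = 52.482°.
Offset of -31.886° east of the west edge: ((-31.886 − 150.597) mod 360) = 177.517°.
177.517° > 52.482° ⇒ outside.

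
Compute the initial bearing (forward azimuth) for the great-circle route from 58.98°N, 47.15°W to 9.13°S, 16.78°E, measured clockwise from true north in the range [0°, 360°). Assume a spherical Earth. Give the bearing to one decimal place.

117.1°

Δλ = 16.78 − -47.15 = 63.93°.
θ = atan2( sin Δλ · cos φ₂ , cos φ₁ · sin φ₂ − sin φ₁ · cos φ₂ · cos Δλ )
  = atan2(0.88688, -0.45362) = 117.089° → normalised to [0°, 360°): 117.089°.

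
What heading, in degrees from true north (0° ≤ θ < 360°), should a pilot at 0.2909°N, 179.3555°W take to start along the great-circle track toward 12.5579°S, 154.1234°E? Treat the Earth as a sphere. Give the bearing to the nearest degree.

243°

Δλ = 154.1234 − -179.3555 = 333.4789°; wrapped into (−180°, 180°]: -26.5211°.
θ = atan2( sin Δλ · cos φ₂ , cos φ₁ · sin φ₂ − sin φ₁ · cos φ₂ · cos Δλ )
  = atan2(-0.43584, -0.22186) = -116.977° → normalised to [0°, 360°): 243.023°.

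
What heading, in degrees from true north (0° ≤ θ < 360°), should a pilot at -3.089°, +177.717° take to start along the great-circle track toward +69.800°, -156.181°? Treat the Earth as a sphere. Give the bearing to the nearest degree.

Δλ = -156.181 − 177.717 = -333.898°; wrapped into (−180°, 180°]: 26.102°.
θ = atan2( sin Δλ · cos φ₂ , cos φ₁ · sin φ₂ − sin φ₁ · cos φ₂ · cos Δλ )
  = atan2(0.15192, 0.95384) = 9.050° → normalised to [0°, 360°): 9.050°.

9°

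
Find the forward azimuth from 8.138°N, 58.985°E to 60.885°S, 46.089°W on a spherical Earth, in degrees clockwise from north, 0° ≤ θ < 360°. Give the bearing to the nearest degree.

209°

Δλ = -46.089 − 58.985 = -105.074°.
θ = atan2( sin Δλ · cos φ₂ , cos φ₁ · sin φ₂ − sin φ₁ · cos φ₂ · cos Δλ )
  = atan2(-0.46982, -0.84693) = -150.981° → normalised to [0°, 360°): 209.019°.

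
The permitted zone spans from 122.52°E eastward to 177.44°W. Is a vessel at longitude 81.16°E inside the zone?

Band width going east from +122.52° to -177.44°: ((-177.44 − 122.52) mod 360) = 60.04°.
Offset of +81.16° east of the west edge: ((81.16 − 122.52) mod 360) = 318.64°.
318.64° > 60.04° ⇒ outside.

No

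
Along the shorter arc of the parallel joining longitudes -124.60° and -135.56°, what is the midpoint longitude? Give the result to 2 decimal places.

-130.08°

Signed shortest Δλ from -124.60° to -135.56° is -10.96°.
Midpoint longitude = -124.60° + (-10.96°)/2 = -124.60° − 5.48° = -130.08°.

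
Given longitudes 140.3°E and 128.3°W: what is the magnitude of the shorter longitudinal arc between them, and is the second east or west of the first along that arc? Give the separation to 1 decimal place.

91.4° east

Raw difference: -128.3 − 140.3 = -268.6°.
Normalise into (−180°, 180°]: -268.6° + 360° = 91.4°.
Positive ⇒ the second point lies to the east; separation 91.4°.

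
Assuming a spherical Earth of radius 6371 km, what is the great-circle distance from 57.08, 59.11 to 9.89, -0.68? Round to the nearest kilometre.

Δλ = -0.68 − 59.11 = -59.79°.
Δφ = 9.89 − 57.08 = -47.19°.
a = sin²(Δφ/2) + cos φ₁ · cos φ₂ · sin²(Δλ/2) = 0.293214.
c = 2·atan2(√a, √(1−a)) = 1.14442 rad → d = 6371·c ≈ 7291.12 km.

7291 km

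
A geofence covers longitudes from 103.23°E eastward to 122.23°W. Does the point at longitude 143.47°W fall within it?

Band width going east from +103.23° to -122.23°: ((-122.23 − 103.23) mod 360) = 134.54°.
Offset of -143.47° east of the west edge: ((-143.47 − 103.23) mod 360) = 113.30°.
113.30° ≤ 134.54° ⇒ inside.

Yes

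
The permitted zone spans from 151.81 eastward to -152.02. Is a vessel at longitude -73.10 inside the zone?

No

Band width going east from +151.81° to -152.02°: ((-152.02 − 151.81) mod 360) = 56.17°.
Offset of -73.10° east of the west edge: ((-73.10 − 151.81) mod 360) = 135.09°.
135.09° > 56.17° ⇒ outside.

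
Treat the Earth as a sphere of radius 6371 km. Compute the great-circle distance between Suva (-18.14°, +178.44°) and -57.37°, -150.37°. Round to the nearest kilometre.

Δλ = -150.37 − 178.44 = -328.81°; wrapped into (−180°, 180°]: 31.19°.
Δφ = -57.37 − -18.14 = -39.23°.
a = sin²(Δφ/2) + cos φ₁ · cos φ₂ · sin²(Δλ/2) = 0.149727.
c = 2·atan2(√a, √(1−a)) = 0.79463 rad → d = 6371·c ≈ 5062.61 km.

5063 km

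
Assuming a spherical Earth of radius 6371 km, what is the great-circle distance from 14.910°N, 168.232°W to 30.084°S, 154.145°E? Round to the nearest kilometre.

6424 km

Δλ = 154.145 − -168.232 = 322.377°; wrapped into (−180°, 180°]: -37.623°.
Δφ = -30.084 − 14.910 = -44.994°.
a = sin²(Δφ/2) + cos φ₁ · cos φ₂ · sin²(Δλ/2) = 0.233351.
c = 2·atan2(√a, √(1−a)) = 1.00830 rad → d = 6371·c ≈ 6423.90 km.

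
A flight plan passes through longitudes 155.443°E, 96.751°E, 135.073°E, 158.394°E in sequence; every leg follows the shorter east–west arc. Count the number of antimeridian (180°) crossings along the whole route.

0

Leg 1: +155.443° → +96.751°, shortest Δλ = -58.692° (west) — does not cross 180°.
Leg 2: +96.751° → +135.073°, shortest Δλ = 38.322° (east) — does not cross 180°.
Leg 3: +135.073° → +158.394°, shortest Δλ = 23.321° (east) — does not cross 180°.
Total crossings: 0.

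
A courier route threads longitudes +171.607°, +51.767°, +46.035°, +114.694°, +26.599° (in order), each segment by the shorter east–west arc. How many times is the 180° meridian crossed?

0

Leg 1: +171.607° → +51.767°, shortest Δλ = -119.84° (west) — does not cross 180°.
Leg 2: +51.767° → +46.035°, shortest Δλ = -5.732° (west) — does not cross 180°.
Leg 3: +46.035° → +114.694°, shortest Δλ = 68.659° (east) — does not cross 180°.
Leg 4: +114.694° → +26.599°, shortest Δλ = -88.095° (west) — does not cross 180°.
Total crossings: 0.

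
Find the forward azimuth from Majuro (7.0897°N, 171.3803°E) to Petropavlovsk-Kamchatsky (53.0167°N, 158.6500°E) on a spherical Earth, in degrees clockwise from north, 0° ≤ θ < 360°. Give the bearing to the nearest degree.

350°

Δλ = 158.6500 − 171.3803 = -12.7303°.
θ = atan2( sin Δλ · cos φ₂ , cos φ₁ · sin φ₂ − sin φ₁ · cos φ₂ · cos Δλ )
  = atan2(-0.13257, 0.72028) = -10.428° → normalised to [0°, 360°): 349.572°.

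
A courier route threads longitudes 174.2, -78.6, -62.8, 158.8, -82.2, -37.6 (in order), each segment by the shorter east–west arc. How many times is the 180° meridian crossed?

3

Leg 1: +174.2° → -78.6°, shortest Δλ = 107.2° (east) — crosses 180°.
Leg 2: -78.6° → -62.8°, shortest Δλ = 15.8° (east) — does not cross 180°.
Leg 3: -62.8° → +158.8°, shortest Δλ = -138.4° (west) — crosses 180°.
Leg 4: +158.8° → -82.2°, shortest Δλ = 119.0° (east) — crosses 180°.
Leg 5: -82.2° → -37.6°, shortest Δλ = 44.6° (east) — does not cross 180°.
Total crossings: 3.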